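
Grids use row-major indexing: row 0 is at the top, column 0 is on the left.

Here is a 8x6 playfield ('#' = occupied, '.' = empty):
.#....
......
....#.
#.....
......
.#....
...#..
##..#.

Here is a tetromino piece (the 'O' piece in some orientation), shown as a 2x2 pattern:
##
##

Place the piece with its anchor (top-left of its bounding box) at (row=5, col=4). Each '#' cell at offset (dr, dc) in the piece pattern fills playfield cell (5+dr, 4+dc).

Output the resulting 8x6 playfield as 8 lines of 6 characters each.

Answer: .#....
......
....#.
#.....
......
.#..##
...###
##..#.

Derivation:
Fill (5+0,4+0) = (5,4)
Fill (5+0,4+1) = (5,5)
Fill (5+1,4+0) = (6,4)
Fill (5+1,4+1) = (6,5)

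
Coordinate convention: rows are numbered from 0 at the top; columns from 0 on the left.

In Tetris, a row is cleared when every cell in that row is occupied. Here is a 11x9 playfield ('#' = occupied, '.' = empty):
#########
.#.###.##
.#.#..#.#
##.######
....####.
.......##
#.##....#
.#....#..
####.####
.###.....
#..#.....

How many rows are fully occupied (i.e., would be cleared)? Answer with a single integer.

Answer: 1

Derivation:
Check each row:
  row 0: 0 empty cells -> FULL (clear)
  row 1: 3 empty cells -> not full
  row 2: 5 empty cells -> not full
  row 3: 1 empty cell -> not full
  row 4: 5 empty cells -> not full
  row 5: 7 empty cells -> not full
  row 6: 5 empty cells -> not full
  row 7: 7 empty cells -> not full
  row 8: 1 empty cell -> not full
  row 9: 6 empty cells -> not full
  row 10: 7 empty cells -> not full
Total rows cleared: 1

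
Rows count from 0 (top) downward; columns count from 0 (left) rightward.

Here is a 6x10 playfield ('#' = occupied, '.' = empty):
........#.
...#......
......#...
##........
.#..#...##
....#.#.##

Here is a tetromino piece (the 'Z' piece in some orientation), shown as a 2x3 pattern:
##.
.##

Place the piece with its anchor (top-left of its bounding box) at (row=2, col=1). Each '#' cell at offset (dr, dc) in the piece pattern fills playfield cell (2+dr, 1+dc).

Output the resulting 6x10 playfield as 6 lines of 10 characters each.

Fill (2+0,1+0) = (2,1)
Fill (2+0,1+1) = (2,2)
Fill (2+1,1+1) = (3,2)
Fill (2+1,1+2) = (3,3)

Answer: ........#.
...#......
.##...#...
####......
.#..#...##
....#.#.##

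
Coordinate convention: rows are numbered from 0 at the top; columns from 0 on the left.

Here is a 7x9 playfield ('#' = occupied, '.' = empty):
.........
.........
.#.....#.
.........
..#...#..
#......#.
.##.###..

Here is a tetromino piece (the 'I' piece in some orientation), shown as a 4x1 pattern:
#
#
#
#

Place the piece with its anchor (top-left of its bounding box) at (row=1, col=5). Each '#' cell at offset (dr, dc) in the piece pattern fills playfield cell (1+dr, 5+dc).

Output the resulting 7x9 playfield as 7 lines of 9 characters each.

Answer: .........
.....#...
.#...#.#.
.....#...
..#..##..
#......#.
.##.###..

Derivation:
Fill (1+0,5+0) = (1,5)
Fill (1+1,5+0) = (2,5)
Fill (1+2,5+0) = (3,5)
Fill (1+3,5+0) = (4,5)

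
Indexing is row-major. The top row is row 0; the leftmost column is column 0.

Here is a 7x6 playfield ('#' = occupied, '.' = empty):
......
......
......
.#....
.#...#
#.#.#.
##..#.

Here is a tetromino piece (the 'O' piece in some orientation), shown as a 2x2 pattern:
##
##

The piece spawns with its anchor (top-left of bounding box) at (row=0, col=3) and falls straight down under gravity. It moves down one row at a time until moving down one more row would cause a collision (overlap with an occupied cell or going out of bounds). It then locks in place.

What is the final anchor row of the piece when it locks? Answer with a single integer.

Answer: 3

Derivation:
Spawn at (row=0, col=3). Try each row:
  row 0: fits
  row 1: fits
  row 2: fits
  row 3: fits
  row 4: blocked -> lock at row 3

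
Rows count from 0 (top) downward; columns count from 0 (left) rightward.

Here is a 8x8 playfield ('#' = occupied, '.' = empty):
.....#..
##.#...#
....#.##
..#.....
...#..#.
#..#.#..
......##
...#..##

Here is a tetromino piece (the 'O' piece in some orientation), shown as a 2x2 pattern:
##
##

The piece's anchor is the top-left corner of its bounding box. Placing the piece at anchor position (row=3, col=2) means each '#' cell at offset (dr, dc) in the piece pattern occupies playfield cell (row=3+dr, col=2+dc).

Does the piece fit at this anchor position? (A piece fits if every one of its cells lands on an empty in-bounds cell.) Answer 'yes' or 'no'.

Answer: no

Derivation:
Check each piece cell at anchor (3, 2):
  offset (0,0) -> (3,2): occupied ('#') -> FAIL
  offset (0,1) -> (3,3): empty -> OK
  offset (1,0) -> (4,2): empty -> OK
  offset (1,1) -> (4,3): occupied ('#') -> FAIL
All cells valid: no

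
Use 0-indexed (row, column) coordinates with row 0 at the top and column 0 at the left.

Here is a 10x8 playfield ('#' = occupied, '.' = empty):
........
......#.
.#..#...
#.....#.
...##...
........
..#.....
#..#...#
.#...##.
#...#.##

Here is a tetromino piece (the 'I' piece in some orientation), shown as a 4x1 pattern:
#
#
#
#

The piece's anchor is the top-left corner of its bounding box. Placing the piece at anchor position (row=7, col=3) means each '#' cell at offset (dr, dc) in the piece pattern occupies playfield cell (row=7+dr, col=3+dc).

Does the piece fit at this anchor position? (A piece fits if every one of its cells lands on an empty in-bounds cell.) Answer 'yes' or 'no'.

Check each piece cell at anchor (7, 3):
  offset (0,0) -> (7,3): occupied ('#') -> FAIL
  offset (1,0) -> (8,3): empty -> OK
  offset (2,0) -> (9,3): empty -> OK
  offset (3,0) -> (10,3): out of bounds -> FAIL
All cells valid: no

Answer: no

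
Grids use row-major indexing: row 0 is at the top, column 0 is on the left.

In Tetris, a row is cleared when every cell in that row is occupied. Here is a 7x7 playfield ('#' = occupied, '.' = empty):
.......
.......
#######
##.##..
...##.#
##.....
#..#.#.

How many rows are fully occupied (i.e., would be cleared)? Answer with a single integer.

Check each row:
  row 0: 7 empty cells -> not full
  row 1: 7 empty cells -> not full
  row 2: 0 empty cells -> FULL (clear)
  row 3: 3 empty cells -> not full
  row 4: 4 empty cells -> not full
  row 5: 5 empty cells -> not full
  row 6: 4 empty cells -> not full
Total rows cleared: 1

Answer: 1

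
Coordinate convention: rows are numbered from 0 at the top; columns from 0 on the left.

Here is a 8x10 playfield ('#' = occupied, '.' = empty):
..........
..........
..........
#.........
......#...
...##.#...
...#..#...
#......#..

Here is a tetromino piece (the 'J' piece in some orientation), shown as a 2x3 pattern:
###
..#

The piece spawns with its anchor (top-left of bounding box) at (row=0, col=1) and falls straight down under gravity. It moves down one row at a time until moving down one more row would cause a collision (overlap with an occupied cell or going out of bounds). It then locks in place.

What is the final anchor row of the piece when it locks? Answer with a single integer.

Spawn at (row=0, col=1). Try each row:
  row 0: fits
  row 1: fits
  row 2: fits
  row 3: fits
  row 4: blocked -> lock at row 3

Answer: 3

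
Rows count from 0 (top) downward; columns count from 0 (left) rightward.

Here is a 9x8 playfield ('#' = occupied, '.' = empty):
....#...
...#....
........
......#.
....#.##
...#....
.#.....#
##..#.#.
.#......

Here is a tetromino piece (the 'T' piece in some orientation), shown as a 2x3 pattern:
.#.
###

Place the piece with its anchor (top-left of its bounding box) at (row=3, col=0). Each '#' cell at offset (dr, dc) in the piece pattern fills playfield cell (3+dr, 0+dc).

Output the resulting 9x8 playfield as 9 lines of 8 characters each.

Fill (3+0,0+1) = (3,1)
Fill (3+1,0+0) = (4,0)
Fill (3+1,0+1) = (4,1)
Fill (3+1,0+2) = (4,2)

Answer: ....#...
...#....
........
.#....#.
###.#.##
...#....
.#.....#
##..#.#.
.#......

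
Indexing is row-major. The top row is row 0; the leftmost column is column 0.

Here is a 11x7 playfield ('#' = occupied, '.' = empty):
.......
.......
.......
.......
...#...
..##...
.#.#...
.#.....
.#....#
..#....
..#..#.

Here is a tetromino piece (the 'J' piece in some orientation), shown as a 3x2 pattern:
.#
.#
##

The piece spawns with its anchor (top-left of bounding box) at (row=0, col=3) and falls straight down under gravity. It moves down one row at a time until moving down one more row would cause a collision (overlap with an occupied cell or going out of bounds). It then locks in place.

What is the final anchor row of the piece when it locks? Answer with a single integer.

Spawn at (row=0, col=3). Try each row:
  row 0: fits
  row 1: fits
  row 2: blocked -> lock at row 1

Answer: 1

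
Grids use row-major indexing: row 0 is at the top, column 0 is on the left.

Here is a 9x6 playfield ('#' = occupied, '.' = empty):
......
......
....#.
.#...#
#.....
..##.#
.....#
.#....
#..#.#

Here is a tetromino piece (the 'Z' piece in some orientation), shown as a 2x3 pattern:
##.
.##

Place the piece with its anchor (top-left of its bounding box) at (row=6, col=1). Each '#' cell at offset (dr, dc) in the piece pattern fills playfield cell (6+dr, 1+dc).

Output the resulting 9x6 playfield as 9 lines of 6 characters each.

Answer: ......
......
....#.
.#...#
#.....
..##.#
.##..#
.###..
#..#.#

Derivation:
Fill (6+0,1+0) = (6,1)
Fill (6+0,1+1) = (6,2)
Fill (6+1,1+1) = (7,2)
Fill (6+1,1+2) = (7,3)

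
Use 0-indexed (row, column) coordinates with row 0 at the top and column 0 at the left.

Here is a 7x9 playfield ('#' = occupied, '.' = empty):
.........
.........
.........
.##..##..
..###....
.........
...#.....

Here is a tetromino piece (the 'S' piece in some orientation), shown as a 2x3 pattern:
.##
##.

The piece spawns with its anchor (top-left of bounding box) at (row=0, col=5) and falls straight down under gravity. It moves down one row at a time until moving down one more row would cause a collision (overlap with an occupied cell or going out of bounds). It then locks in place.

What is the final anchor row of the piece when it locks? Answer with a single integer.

Answer: 1

Derivation:
Spawn at (row=0, col=5). Try each row:
  row 0: fits
  row 1: fits
  row 2: blocked -> lock at row 1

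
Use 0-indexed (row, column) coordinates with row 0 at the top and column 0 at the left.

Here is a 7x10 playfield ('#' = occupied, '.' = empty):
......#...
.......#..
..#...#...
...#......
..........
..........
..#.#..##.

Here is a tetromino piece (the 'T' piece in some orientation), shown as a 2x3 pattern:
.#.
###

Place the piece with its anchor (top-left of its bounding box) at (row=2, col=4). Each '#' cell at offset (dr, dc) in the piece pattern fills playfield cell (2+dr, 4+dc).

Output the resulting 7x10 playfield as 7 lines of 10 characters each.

Fill (2+0,4+1) = (2,5)
Fill (2+1,4+0) = (3,4)
Fill (2+1,4+1) = (3,5)
Fill (2+1,4+2) = (3,6)

Answer: ......#...
.......#..
..#..##...
...####...
..........
..........
..#.#..##.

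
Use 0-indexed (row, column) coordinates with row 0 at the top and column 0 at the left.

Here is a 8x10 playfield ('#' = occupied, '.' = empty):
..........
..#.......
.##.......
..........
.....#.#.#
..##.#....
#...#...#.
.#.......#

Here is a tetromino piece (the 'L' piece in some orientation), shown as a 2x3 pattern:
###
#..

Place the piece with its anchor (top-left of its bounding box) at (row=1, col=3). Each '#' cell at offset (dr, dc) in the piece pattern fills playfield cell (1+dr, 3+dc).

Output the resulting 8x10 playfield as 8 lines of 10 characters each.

Answer: ..........
..####....
.###......
..........
.....#.#.#
..##.#....
#...#...#.
.#.......#

Derivation:
Fill (1+0,3+0) = (1,3)
Fill (1+0,3+1) = (1,4)
Fill (1+0,3+2) = (1,5)
Fill (1+1,3+0) = (2,3)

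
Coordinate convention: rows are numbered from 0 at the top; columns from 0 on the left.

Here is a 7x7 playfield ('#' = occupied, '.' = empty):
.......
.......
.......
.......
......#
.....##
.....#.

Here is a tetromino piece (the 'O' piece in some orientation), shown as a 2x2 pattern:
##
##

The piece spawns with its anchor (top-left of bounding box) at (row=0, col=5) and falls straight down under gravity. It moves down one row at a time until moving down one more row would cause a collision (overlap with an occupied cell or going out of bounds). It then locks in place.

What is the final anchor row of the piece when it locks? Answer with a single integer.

Spawn at (row=0, col=5). Try each row:
  row 0: fits
  row 1: fits
  row 2: fits
  row 3: blocked -> lock at row 2

Answer: 2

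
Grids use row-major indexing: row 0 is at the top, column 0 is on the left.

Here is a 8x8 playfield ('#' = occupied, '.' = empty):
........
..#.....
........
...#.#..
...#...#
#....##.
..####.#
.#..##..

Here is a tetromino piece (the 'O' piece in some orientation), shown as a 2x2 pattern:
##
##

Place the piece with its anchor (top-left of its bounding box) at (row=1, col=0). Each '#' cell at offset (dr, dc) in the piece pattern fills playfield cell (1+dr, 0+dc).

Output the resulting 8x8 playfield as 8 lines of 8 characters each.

Answer: ........
###.....
##......
...#.#..
...#...#
#....##.
..####.#
.#..##..

Derivation:
Fill (1+0,0+0) = (1,0)
Fill (1+0,0+1) = (1,1)
Fill (1+1,0+0) = (2,0)
Fill (1+1,0+1) = (2,1)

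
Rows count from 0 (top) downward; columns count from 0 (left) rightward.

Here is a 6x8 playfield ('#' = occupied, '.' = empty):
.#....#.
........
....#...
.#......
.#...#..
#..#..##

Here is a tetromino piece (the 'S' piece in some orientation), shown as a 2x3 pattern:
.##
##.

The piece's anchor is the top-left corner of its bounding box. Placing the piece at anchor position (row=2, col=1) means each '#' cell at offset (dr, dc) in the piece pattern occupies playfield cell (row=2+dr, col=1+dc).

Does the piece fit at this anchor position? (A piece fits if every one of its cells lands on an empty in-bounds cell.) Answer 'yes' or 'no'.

Answer: no

Derivation:
Check each piece cell at anchor (2, 1):
  offset (0,1) -> (2,2): empty -> OK
  offset (0,2) -> (2,3): empty -> OK
  offset (1,0) -> (3,1): occupied ('#') -> FAIL
  offset (1,1) -> (3,2): empty -> OK
All cells valid: no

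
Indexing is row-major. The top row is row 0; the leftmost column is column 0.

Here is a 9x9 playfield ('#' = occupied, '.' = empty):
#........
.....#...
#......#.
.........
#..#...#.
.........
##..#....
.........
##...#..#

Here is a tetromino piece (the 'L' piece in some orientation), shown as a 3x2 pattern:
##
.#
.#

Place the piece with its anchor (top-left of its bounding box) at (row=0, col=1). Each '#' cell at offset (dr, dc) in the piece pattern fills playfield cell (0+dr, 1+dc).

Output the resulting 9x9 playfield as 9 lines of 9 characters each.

Answer: ###......
..#..#...
#.#....#.
.........
#..#...#.
.........
##..#....
.........
##...#..#

Derivation:
Fill (0+0,1+0) = (0,1)
Fill (0+0,1+1) = (0,2)
Fill (0+1,1+1) = (1,2)
Fill (0+2,1+1) = (2,2)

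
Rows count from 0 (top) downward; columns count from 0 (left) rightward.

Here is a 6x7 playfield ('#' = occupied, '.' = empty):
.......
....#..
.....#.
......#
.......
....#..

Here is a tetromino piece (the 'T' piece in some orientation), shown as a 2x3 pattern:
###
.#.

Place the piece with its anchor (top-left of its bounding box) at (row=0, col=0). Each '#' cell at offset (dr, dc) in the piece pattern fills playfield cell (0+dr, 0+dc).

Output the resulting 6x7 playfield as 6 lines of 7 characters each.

Answer: ###....
.#..#..
.....#.
......#
.......
....#..

Derivation:
Fill (0+0,0+0) = (0,0)
Fill (0+0,0+1) = (0,1)
Fill (0+0,0+2) = (0,2)
Fill (0+1,0+1) = (1,1)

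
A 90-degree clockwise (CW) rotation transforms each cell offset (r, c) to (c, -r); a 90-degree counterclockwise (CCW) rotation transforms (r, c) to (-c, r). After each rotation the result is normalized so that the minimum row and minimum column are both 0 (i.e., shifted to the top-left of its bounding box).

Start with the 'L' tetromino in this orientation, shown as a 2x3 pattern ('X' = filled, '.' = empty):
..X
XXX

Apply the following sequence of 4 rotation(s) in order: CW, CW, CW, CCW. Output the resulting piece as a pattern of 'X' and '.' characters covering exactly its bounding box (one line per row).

Answer: XXX
X..

Derivation:
Start:
..X
XXX
After rotation 1 (CW):
X.
X.
XX
After rotation 2 (CW):
XXX
X..
After rotation 3 (CW):
XX
.X
.X
After rotation 4 (CCW):
XXX
X..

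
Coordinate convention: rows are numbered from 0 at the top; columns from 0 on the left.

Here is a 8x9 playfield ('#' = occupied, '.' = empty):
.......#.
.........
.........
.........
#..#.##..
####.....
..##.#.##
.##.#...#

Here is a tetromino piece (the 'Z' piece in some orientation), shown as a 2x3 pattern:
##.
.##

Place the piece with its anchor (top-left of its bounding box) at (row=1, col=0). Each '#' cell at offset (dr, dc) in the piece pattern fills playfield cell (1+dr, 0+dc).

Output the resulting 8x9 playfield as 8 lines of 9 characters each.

Fill (1+0,0+0) = (1,0)
Fill (1+0,0+1) = (1,1)
Fill (1+1,0+1) = (2,1)
Fill (1+1,0+2) = (2,2)

Answer: .......#.
##.......
.##......
.........
#..#.##..
####.....
..##.#.##
.##.#...#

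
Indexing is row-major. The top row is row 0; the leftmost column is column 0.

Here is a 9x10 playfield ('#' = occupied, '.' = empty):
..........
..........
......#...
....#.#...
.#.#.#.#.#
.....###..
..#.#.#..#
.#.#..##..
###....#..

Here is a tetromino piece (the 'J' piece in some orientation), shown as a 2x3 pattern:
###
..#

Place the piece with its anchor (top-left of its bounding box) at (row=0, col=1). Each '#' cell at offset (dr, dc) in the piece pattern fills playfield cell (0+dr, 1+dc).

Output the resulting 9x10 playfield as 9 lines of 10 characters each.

Fill (0+0,1+0) = (0,1)
Fill (0+0,1+1) = (0,2)
Fill (0+0,1+2) = (0,3)
Fill (0+1,1+2) = (1,3)

Answer: .###......
...#......
......#...
....#.#...
.#.#.#.#.#
.....###..
..#.#.#..#
.#.#..##..
###....#..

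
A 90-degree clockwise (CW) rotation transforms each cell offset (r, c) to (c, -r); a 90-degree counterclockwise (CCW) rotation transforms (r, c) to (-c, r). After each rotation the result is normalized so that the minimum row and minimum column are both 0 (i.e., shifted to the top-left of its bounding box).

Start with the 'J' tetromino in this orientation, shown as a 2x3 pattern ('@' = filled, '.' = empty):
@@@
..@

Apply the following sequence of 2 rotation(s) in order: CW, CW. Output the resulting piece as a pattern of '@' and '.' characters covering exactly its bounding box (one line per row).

Start:
@@@
..@
After rotation 1 (CW):
.@
.@
@@
After rotation 2 (CW):
@..
@@@

Answer: @..
@@@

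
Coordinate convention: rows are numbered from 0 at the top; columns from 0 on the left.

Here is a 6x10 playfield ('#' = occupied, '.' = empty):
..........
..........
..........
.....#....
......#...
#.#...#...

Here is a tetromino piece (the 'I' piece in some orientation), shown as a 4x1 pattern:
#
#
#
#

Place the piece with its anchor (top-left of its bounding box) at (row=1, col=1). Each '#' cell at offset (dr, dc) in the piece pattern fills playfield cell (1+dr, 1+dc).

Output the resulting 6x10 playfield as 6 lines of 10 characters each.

Answer: ..........
.#........
.#........
.#...#....
.#....#...
#.#...#...

Derivation:
Fill (1+0,1+0) = (1,1)
Fill (1+1,1+0) = (2,1)
Fill (1+2,1+0) = (3,1)
Fill (1+3,1+0) = (4,1)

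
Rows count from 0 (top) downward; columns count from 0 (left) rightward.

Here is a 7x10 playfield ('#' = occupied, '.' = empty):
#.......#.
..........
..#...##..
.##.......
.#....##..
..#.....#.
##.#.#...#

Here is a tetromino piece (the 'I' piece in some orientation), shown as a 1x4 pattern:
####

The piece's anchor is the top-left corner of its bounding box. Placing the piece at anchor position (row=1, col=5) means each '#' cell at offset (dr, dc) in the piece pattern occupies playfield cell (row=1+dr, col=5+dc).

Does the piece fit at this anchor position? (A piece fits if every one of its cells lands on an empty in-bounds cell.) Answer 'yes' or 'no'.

Answer: yes

Derivation:
Check each piece cell at anchor (1, 5):
  offset (0,0) -> (1,5): empty -> OK
  offset (0,1) -> (1,6): empty -> OK
  offset (0,2) -> (1,7): empty -> OK
  offset (0,3) -> (1,8): empty -> OK
All cells valid: yes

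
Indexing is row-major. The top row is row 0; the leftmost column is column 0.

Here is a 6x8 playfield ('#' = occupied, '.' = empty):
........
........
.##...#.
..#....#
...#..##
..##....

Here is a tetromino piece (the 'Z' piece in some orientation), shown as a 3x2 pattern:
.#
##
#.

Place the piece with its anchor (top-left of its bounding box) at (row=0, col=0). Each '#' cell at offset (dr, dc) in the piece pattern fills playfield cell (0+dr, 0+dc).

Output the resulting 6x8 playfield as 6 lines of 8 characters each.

Fill (0+0,0+1) = (0,1)
Fill (0+1,0+0) = (1,0)
Fill (0+1,0+1) = (1,1)
Fill (0+2,0+0) = (2,0)

Answer: .#......
##......
###...#.
..#....#
...#..##
..##....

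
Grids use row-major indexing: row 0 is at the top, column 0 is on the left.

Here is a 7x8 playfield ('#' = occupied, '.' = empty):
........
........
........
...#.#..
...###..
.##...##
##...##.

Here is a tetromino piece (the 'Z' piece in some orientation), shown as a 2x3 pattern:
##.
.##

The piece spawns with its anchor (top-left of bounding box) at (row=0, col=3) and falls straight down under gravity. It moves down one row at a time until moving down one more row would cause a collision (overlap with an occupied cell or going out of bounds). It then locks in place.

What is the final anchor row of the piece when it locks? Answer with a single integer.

Spawn at (row=0, col=3). Try each row:
  row 0: fits
  row 1: fits
  row 2: blocked -> lock at row 1

Answer: 1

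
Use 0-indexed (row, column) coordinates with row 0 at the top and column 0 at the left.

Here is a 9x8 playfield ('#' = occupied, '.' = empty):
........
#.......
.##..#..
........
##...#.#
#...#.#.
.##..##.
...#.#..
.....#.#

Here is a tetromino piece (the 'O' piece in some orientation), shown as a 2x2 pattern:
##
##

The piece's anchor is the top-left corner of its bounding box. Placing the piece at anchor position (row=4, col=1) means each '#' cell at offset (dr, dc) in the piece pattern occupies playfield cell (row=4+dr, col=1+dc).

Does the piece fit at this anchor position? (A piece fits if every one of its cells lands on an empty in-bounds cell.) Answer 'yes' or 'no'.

Check each piece cell at anchor (4, 1):
  offset (0,0) -> (4,1): occupied ('#') -> FAIL
  offset (0,1) -> (4,2): empty -> OK
  offset (1,0) -> (5,1): empty -> OK
  offset (1,1) -> (5,2): empty -> OK
All cells valid: no

Answer: no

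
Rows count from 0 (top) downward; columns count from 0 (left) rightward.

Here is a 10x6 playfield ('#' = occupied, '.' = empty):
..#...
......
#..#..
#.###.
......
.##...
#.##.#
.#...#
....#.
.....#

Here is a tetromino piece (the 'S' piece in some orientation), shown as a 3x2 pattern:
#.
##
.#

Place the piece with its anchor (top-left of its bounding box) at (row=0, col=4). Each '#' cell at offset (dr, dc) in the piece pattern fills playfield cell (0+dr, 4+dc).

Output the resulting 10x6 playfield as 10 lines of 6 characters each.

Answer: ..#.#.
....##
#..#.#
#.###.
......
.##...
#.##.#
.#...#
....#.
.....#

Derivation:
Fill (0+0,4+0) = (0,4)
Fill (0+1,4+0) = (1,4)
Fill (0+1,4+1) = (1,5)
Fill (0+2,4+1) = (2,5)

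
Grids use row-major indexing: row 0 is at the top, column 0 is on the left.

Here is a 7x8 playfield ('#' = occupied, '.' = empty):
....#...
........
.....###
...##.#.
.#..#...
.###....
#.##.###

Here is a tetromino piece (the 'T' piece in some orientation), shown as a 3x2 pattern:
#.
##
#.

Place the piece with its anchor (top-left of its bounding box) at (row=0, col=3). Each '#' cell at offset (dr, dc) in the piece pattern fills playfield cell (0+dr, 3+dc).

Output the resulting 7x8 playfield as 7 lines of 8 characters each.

Fill (0+0,3+0) = (0,3)
Fill (0+1,3+0) = (1,3)
Fill (0+1,3+1) = (1,4)
Fill (0+2,3+0) = (2,3)

Answer: ...##...
...##...
...#.###
...##.#.
.#..#...
.###....
#.##.###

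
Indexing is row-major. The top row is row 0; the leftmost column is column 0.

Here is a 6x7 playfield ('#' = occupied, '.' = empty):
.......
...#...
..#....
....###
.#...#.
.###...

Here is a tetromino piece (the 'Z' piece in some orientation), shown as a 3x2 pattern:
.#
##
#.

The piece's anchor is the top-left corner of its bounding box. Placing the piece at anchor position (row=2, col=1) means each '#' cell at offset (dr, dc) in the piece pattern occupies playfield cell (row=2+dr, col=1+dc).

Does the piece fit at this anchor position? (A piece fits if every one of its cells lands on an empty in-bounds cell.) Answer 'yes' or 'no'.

Check each piece cell at anchor (2, 1):
  offset (0,1) -> (2,2): occupied ('#') -> FAIL
  offset (1,0) -> (3,1): empty -> OK
  offset (1,1) -> (3,2): empty -> OK
  offset (2,0) -> (4,1): occupied ('#') -> FAIL
All cells valid: no

Answer: no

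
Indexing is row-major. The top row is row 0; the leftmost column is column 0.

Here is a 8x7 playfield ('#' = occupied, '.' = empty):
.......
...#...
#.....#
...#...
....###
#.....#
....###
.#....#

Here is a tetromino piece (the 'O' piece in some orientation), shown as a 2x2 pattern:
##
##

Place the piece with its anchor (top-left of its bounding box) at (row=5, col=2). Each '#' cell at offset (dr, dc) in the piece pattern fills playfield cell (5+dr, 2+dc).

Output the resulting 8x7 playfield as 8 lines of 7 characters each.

Fill (5+0,2+0) = (5,2)
Fill (5+0,2+1) = (5,3)
Fill (5+1,2+0) = (6,2)
Fill (5+1,2+1) = (6,3)

Answer: .......
...#...
#.....#
...#...
....###
#.##..#
..#####
.#....#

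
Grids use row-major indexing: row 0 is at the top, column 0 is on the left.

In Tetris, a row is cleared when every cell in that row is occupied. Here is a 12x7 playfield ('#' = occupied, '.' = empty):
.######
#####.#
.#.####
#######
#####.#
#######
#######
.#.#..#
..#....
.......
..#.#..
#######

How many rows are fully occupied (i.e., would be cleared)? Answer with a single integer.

Check each row:
  row 0: 1 empty cell -> not full
  row 1: 1 empty cell -> not full
  row 2: 2 empty cells -> not full
  row 3: 0 empty cells -> FULL (clear)
  row 4: 1 empty cell -> not full
  row 5: 0 empty cells -> FULL (clear)
  row 6: 0 empty cells -> FULL (clear)
  row 7: 4 empty cells -> not full
  row 8: 6 empty cells -> not full
  row 9: 7 empty cells -> not full
  row 10: 5 empty cells -> not full
  row 11: 0 empty cells -> FULL (clear)
Total rows cleared: 4

Answer: 4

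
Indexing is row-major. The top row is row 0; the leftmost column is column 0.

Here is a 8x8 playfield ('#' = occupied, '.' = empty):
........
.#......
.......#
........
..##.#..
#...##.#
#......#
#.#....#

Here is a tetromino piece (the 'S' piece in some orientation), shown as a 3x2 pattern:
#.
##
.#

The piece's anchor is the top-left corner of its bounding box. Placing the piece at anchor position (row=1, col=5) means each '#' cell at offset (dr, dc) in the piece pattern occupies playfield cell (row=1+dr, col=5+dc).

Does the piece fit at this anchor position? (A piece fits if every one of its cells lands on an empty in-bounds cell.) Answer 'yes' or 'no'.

Answer: yes

Derivation:
Check each piece cell at anchor (1, 5):
  offset (0,0) -> (1,5): empty -> OK
  offset (1,0) -> (2,5): empty -> OK
  offset (1,1) -> (2,6): empty -> OK
  offset (2,1) -> (3,6): empty -> OK
All cells valid: yes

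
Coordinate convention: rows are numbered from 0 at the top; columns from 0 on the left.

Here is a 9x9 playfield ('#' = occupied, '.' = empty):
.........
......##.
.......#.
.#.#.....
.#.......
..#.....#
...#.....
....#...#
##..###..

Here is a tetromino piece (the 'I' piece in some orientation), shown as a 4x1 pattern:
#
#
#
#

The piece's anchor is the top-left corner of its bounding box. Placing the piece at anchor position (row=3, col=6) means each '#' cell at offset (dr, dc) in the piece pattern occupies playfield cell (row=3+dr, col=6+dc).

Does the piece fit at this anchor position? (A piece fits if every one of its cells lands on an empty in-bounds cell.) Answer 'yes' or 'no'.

Check each piece cell at anchor (3, 6):
  offset (0,0) -> (3,6): empty -> OK
  offset (1,0) -> (4,6): empty -> OK
  offset (2,0) -> (5,6): empty -> OK
  offset (3,0) -> (6,6): empty -> OK
All cells valid: yes

Answer: yes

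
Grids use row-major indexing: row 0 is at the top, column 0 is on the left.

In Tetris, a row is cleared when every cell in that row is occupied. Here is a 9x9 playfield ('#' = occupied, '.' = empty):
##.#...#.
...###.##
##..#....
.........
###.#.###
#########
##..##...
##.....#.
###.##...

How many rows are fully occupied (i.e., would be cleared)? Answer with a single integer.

Answer: 1

Derivation:
Check each row:
  row 0: 5 empty cells -> not full
  row 1: 4 empty cells -> not full
  row 2: 6 empty cells -> not full
  row 3: 9 empty cells -> not full
  row 4: 2 empty cells -> not full
  row 5: 0 empty cells -> FULL (clear)
  row 6: 5 empty cells -> not full
  row 7: 6 empty cells -> not full
  row 8: 4 empty cells -> not full
Total rows cleared: 1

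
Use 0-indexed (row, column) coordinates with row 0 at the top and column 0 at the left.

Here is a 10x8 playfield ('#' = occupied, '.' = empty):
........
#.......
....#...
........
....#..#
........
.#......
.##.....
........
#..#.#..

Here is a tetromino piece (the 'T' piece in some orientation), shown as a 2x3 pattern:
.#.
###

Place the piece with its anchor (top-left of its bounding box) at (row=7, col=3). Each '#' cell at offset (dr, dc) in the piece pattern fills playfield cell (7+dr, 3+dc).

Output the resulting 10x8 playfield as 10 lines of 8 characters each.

Fill (7+0,3+1) = (7,4)
Fill (7+1,3+0) = (8,3)
Fill (7+1,3+1) = (8,4)
Fill (7+1,3+2) = (8,5)

Answer: ........
#.......
....#...
........
....#..#
........
.#......
.##.#...
...###..
#..#.#..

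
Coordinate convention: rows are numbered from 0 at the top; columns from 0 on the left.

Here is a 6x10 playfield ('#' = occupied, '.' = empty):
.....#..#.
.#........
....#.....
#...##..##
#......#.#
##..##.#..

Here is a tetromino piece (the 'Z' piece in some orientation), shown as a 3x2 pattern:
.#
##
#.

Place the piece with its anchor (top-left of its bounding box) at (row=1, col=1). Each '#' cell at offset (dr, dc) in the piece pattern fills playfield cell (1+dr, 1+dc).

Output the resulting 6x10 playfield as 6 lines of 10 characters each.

Fill (1+0,1+1) = (1,2)
Fill (1+1,1+0) = (2,1)
Fill (1+1,1+1) = (2,2)
Fill (1+2,1+0) = (3,1)

Answer: .....#..#.
.##.......
.##.#.....
##..##..##
#......#.#
##..##.#..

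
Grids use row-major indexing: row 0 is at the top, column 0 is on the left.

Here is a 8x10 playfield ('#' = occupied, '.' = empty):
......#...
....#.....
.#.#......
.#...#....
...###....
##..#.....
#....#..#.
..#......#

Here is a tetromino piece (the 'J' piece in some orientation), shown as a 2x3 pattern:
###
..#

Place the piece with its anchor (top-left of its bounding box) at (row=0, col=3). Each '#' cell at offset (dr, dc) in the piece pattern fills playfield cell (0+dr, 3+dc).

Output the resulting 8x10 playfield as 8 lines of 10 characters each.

Fill (0+0,3+0) = (0,3)
Fill (0+0,3+1) = (0,4)
Fill (0+0,3+2) = (0,5)
Fill (0+1,3+2) = (1,5)

Answer: ...####...
....##....
.#.#......
.#...#....
...###....
##..#.....
#....#..#.
..#......#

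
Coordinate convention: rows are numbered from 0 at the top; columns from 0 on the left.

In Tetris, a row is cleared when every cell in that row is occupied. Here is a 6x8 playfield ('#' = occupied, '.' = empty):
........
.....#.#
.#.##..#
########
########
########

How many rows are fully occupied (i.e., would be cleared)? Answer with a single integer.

Check each row:
  row 0: 8 empty cells -> not full
  row 1: 6 empty cells -> not full
  row 2: 4 empty cells -> not full
  row 3: 0 empty cells -> FULL (clear)
  row 4: 0 empty cells -> FULL (clear)
  row 5: 0 empty cells -> FULL (clear)
Total rows cleared: 3

Answer: 3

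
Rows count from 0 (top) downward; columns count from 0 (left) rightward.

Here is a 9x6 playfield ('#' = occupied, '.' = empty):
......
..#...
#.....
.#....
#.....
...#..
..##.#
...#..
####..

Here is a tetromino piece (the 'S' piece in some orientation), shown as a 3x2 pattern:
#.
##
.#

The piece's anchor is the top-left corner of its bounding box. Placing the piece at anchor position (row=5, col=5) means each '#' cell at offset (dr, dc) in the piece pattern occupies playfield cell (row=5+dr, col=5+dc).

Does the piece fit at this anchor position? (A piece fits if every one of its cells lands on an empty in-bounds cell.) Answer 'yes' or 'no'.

Check each piece cell at anchor (5, 5):
  offset (0,0) -> (5,5): empty -> OK
  offset (1,0) -> (6,5): occupied ('#') -> FAIL
  offset (1,1) -> (6,6): out of bounds -> FAIL
  offset (2,1) -> (7,6): out of bounds -> FAIL
All cells valid: no

Answer: no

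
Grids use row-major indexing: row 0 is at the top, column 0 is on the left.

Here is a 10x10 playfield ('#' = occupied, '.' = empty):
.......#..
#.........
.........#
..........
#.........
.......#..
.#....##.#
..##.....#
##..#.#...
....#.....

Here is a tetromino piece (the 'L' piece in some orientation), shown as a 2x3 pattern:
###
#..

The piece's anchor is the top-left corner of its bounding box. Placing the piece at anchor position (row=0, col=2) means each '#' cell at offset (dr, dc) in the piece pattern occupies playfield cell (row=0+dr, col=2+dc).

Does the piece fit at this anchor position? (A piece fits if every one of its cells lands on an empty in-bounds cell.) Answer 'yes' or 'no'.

Answer: yes

Derivation:
Check each piece cell at anchor (0, 2):
  offset (0,0) -> (0,2): empty -> OK
  offset (0,1) -> (0,3): empty -> OK
  offset (0,2) -> (0,4): empty -> OK
  offset (1,0) -> (1,2): empty -> OK
All cells valid: yes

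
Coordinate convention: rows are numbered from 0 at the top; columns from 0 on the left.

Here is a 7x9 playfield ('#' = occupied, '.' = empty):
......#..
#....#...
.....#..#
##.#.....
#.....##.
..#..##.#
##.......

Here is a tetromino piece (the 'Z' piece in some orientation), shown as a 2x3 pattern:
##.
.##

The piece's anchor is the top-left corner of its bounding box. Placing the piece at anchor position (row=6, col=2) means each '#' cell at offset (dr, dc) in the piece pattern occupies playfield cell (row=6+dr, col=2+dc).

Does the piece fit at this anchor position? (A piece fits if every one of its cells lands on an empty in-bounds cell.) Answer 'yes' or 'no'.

Answer: no

Derivation:
Check each piece cell at anchor (6, 2):
  offset (0,0) -> (6,2): empty -> OK
  offset (0,1) -> (6,3): empty -> OK
  offset (1,1) -> (7,3): out of bounds -> FAIL
  offset (1,2) -> (7,4): out of bounds -> FAIL
All cells valid: no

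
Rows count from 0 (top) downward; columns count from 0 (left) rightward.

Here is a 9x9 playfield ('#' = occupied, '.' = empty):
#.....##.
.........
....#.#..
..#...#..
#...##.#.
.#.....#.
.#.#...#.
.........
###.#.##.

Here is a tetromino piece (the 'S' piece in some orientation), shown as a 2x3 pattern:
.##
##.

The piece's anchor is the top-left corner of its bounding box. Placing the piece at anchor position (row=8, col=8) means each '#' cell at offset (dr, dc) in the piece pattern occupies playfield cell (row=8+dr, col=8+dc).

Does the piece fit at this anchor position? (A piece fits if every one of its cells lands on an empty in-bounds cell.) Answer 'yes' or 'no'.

Check each piece cell at anchor (8, 8):
  offset (0,1) -> (8,9): out of bounds -> FAIL
  offset (0,2) -> (8,10): out of bounds -> FAIL
  offset (1,0) -> (9,8): out of bounds -> FAIL
  offset (1,1) -> (9,9): out of bounds -> FAIL
All cells valid: no

Answer: no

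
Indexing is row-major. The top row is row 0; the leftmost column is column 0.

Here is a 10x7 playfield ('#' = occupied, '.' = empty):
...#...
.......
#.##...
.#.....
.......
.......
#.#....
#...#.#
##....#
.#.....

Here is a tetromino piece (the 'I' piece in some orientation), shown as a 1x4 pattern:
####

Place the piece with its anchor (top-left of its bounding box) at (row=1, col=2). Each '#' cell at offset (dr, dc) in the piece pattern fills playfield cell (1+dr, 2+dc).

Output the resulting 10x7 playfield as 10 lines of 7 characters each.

Answer: ...#...
..####.
#.##...
.#.....
.......
.......
#.#....
#...#.#
##....#
.#.....

Derivation:
Fill (1+0,2+0) = (1,2)
Fill (1+0,2+1) = (1,3)
Fill (1+0,2+2) = (1,4)
Fill (1+0,2+3) = (1,5)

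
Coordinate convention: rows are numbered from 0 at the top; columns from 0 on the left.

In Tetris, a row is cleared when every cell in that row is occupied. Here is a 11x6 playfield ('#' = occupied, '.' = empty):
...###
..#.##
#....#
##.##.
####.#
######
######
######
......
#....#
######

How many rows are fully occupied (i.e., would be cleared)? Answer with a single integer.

Answer: 4

Derivation:
Check each row:
  row 0: 3 empty cells -> not full
  row 1: 3 empty cells -> not full
  row 2: 4 empty cells -> not full
  row 3: 2 empty cells -> not full
  row 4: 1 empty cell -> not full
  row 5: 0 empty cells -> FULL (clear)
  row 6: 0 empty cells -> FULL (clear)
  row 7: 0 empty cells -> FULL (clear)
  row 8: 6 empty cells -> not full
  row 9: 4 empty cells -> not full
  row 10: 0 empty cells -> FULL (clear)
Total rows cleared: 4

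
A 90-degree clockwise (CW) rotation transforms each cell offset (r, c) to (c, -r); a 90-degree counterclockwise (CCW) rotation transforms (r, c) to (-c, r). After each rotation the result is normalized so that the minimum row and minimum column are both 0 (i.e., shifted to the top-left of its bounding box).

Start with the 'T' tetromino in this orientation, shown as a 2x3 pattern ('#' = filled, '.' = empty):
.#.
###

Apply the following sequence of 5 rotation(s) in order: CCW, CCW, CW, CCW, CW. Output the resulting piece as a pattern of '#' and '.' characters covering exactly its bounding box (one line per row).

Start:
.#.
###
After rotation 1 (CCW):
.#
##
.#
After rotation 2 (CCW):
###
.#.
After rotation 3 (CW):
.#
##
.#
After rotation 4 (CCW):
###
.#.
After rotation 5 (CW):
.#
##
.#

Answer: .#
##
.#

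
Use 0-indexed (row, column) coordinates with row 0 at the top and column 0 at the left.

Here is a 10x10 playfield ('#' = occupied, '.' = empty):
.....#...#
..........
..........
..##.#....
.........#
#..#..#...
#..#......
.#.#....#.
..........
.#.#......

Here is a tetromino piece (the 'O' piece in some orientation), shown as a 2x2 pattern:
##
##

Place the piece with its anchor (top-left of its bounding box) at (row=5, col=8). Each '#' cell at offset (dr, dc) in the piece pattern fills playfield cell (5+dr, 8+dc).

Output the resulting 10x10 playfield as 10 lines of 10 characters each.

Answer: .....#...#
..........
..........
..##.#....
.........#
#..#..#.##
#..#....##
.#.#....#.
..........
.#.#......

Derivation:
Fill (5+0,8+0) = (5,8)
Fill (5+0,8+1) = (5,9)
Fill (5+1,8+0) = (6,8)
Fill (5+1,8+1) = (6,9)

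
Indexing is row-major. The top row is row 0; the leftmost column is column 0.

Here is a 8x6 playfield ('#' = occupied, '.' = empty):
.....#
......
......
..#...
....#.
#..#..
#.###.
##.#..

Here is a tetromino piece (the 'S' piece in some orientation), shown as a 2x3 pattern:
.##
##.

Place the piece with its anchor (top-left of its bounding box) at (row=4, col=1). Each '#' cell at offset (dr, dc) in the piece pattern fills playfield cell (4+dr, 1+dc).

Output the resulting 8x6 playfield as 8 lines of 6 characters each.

Fill (4+0,1+1) = (4,2)
Fill (4+0,1+2) = (4,3)
Fill (4+1,1+0) = (5,1)
Fill (4+1,1+1) = (5,2)

Answer: .....#
......
......
..#...
..###.
####..
#.###.
##.#..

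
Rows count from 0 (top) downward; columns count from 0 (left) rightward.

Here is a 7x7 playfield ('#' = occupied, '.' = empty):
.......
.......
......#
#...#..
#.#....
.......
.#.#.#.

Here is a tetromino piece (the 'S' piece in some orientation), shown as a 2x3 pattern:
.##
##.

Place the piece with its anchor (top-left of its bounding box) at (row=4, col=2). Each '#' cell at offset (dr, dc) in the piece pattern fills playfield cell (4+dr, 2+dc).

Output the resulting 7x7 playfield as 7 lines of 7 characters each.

Fill (4+0,2+1) = (4,3)
Fill (4+0,2+2) = (4,4)
Fill (4+1,2+0) = (5,2)
Fill (4+1,2+1) = (5,3)

Answer: .......
.......
......#
#...#..
#.###..
..##...
.#.#.#.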